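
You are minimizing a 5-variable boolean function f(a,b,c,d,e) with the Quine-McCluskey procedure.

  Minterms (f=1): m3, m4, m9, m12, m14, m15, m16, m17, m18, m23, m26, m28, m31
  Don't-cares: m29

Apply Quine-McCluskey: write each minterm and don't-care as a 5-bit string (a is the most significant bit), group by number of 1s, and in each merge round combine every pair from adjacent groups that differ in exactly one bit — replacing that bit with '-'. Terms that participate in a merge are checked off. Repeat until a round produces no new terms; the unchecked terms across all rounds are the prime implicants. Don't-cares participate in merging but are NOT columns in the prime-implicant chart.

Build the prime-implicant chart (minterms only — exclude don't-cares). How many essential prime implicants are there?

6

size-2^0 implicants → 00011  00100(✓)  01001  01100(✓)  01110(✓)  01111(✓)  10000(✓)  10001(✓)  10010(✓)  10111(✓)  11010(✓)  11100(✓)  11101(✓)  11111(✓)
size-2^1 implicants → -1100  -1111  0-100  011-0  0111-  1-010  1-111  100-0  1000-  111-1  1110-
Unchecked terms (primes): -1100, -1111, 0-100, 00011, 01001, 011-0, 0111-, 1-010, 1-111, 100-0, 1000-, 111-1, 1110-
Minterm coverage:
  m3 ⊆ 00011 [E]
  m4 ⊆ 0-100 [E]
  m9 ⊆ 01001 [E]
  m12 ⊆ -1100,0-100,011-0
  m14 ⊆ 011-0,0111-
  m15 ⊆ -1111,0111-
  m16 ⊆ 100-0,1000-
  m17 ⊆ 1000- [E]
  m18 ⊆ 1-010,100-0
  m23 ⊆ 1-111 [E]
  m26 ⊆ 1-010 [E]
  m28 ⊆ -1100,1110-
  m31 ⊆ -1111,1-111,111-1
E = {0-100, 00011, 01001, 1-010, 1-111, 1000-}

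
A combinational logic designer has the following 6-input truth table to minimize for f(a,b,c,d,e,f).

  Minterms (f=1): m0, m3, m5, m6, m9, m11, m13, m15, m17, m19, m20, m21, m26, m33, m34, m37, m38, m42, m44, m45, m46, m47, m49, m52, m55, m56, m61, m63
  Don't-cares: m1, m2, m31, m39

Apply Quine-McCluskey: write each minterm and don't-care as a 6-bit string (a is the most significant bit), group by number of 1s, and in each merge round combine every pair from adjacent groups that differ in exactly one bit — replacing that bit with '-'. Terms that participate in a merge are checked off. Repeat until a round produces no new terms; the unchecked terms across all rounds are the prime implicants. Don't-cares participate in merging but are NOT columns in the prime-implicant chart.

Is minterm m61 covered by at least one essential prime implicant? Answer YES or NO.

[col 0] 000000*, 000001*, 000010*, 000011*, 000101*, 000110*, 001001*, 001011*, 001101*, 001111*, 010001*, 010011*, 010100*, 010101*, 011010, 011111*, 100001*, 100010*, 100101*, 100110*, 100111*, 101010*, 101100*, 101101*, 101110*, 101111*, 110001*, 110100*, 110111*, 111000, 111101*, 111111*
[col 1] -00001*, -00010*, -00101*, -00110*, -01101*, -01111*, -10001*, -10100, -11111*, 0-0001*, 0-0011*, 0-0101*, 0-1111*, 00-001*, 00-011*, 00-101*, 000-01*, 000-10*, 0000-0*, 0000-1*, 00000-*, 00001-*, 001-01*, 001-11*, 0010-1*, 0011-1*, 010-01*, 0100-1*, 01010-, 1-0001*, 1-0111*, 1-1101*, 1-1111*, 10-010*, 10-101*, 10-110*, 10-111*, 100-01*, 100-10*, 1001-1*, 10011-*, 101-10*, 1011-0*, 1011-1*, 10110-*, 10111-*, 11-111*, 1111-1*
[col 2] --0001, --1111, -0-101, -00-01, -00-10, -011-1, 0-0-01, 0-00-1, 00--01, 00-0-1, 0000--, 001--1, 1--111, 1-11-1, 10--10, 10-1-1, 10-11-, 1011--
Prime implicants: --0001, --1111, -0-101, -00-01, -00-10, -011-1, -10100, 0-0-01, 0-00-1, 00--01, 00-0-1, 0000--, 001--1, 01010-, 011010, 1--111, 1-11-1, 10--10, 10-1-1, 10-11-, 1011--, 111000
PI chart (minterm → PIs covering it):
  0 | 0000--  (sole → essential)
  3 | 0-00-1,00-0-1,0000--
  5 | -0-101,-00-01,0-0-01,00--01
  6 | -00-10  (sole → essential)
  9 | 00--01,00-0-1,001--1
  11 | 00-0-1,001--1
  13 | -0-101,-011-1,00--01,001--1
  15 | --1111,-011-1,001--1
  17 | --0001,0-0-01,0-00-1
  19 | 0-00-1  (sole → essential)
  20 | -10100,01010-
  21 | 0-0-01,01010-
  26 | 011010  (sole → essential)
  33 | --0001,-00-01
  34 | -00-10,10--10
  37 | -0-101,-00-01,10-1-1
  38 | -00-10,10--10,10-11-
  42 | 10--10  (sole → essential)
  44 | 1011--  (sole → essential)
  45 | -0-101,-011-1,1-11-1,10-1-1,1011--
  46 | 10--10,10-11-,1011--
  47 | --1111,-011-1,1--111,1-11-1,10-1-1,10-11-,1011--
  49 | --0001  (sole → essential)
  52 | -10100  (sole → essential)
  55 | 1--111  (sole → essential)
  56 | 111000  (sole → essential)
  61 | 1-11-1  (sole → essential)
  63 | --1111,1--111,1-11-1
Essential prime implicants: --0001, -00-10, -10100, 0-00-1, 0000--, 011010, 1--111, 1-11-1, 10--10, 1011--, 111000

YES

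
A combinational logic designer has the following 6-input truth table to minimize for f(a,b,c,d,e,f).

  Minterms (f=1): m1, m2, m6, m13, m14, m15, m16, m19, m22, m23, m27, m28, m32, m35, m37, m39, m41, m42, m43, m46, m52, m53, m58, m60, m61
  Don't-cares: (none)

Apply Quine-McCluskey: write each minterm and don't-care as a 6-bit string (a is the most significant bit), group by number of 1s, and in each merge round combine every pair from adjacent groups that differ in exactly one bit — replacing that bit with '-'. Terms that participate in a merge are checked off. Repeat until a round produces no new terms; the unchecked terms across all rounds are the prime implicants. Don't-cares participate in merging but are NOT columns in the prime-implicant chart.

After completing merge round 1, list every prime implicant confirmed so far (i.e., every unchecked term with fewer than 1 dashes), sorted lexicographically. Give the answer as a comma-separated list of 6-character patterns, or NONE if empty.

000001, 010000, 100000

Round 0: 000001 000010✓ 000110✓ 001101✓ 001110✓ 001111✓ 010000 010011✓ 010110✓ 010111✓ 011011✓ 011100✓ 100000 100011✓ 100101✓ 100111✓ 101001✓ 101010✓ 101011✓ 101110✓ 110100✓ 110101✓ 111010✓ 111100✓ 111101✓
Round 1: -01110 -11100 0-0110 00-110 000-10 0011-1 00111- 01-011 010-11 01011- 1-0101 1-1010 10-011 100-11 1001-1 101-10 1010-1 10101- 11-100✓ 11-101✓ 11010-✓ 11110-✓
Round 2: 11-10-
PIs = {-01110, -11100, 0-0110, 00-110, 000-10, 000001, 0011-1, 00111-, 01-011, 010-11, 010000, 01011-, 1-0101, 1-1010, 10-011, 100-11, 100000, 1001-1, 101-10, 1010-1, 10101-, 11-10-}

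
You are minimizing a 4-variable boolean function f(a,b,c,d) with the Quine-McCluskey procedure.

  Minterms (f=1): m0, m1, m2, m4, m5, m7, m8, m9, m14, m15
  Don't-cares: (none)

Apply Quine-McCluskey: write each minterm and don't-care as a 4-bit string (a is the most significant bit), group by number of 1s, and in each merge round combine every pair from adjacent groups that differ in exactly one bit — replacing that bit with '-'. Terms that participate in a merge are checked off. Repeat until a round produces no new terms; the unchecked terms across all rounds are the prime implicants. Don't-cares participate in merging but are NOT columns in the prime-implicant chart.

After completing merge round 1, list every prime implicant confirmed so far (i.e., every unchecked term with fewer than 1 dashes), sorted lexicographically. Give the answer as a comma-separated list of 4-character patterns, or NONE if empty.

size-2^0 implicants → 0000(✓)  0001(✓)  0010(✓)  0100(✓)  0101(✓)  0111(✓)  1000(✓)  1001(✓)  1110(✓)  1111(✓)
size-2^1 implicants → -000(✓)  -001(✓)  -111  0-00(✓)  0-01(✓)  00-0  000-(✓)  01-1  010-(✓)  100-(✓)  111-
size-2^2 implicants → -00-  0-0-
Unchecked terms (primes): -00-, -111, 0-0-, 00-0, 01-1, 111-

NONE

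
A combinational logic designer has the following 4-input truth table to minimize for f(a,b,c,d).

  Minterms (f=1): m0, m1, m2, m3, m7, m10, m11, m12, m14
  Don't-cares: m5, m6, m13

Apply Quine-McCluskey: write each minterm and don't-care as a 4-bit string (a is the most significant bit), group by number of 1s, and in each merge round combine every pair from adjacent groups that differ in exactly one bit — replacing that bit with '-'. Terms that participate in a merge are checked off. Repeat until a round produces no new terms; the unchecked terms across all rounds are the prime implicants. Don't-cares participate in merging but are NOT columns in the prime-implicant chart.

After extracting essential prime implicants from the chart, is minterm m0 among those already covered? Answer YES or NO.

YES

[col 0] 0000*, 0001*, 0010*, 0011*, 0101*, 0110*, 0111*, 1010*, 1011*, 1100*, 1101*, 1110*
[col 1] -010*, -011*, -101, -110*, 0-01*, 0-10*, 0-11*, 00-0*, 00-1*, 000-*, 001-*, 01-1*, 011-*, 1-10*, 101-*, 11-0, 110-
[col 2] --10, -01-, 0--1, 0-1-, 00--
Prime implicants: --10, -01-, -101, 0--1, 0-1-, 00--, 11-0, 110-
PI chart (minterm → PIs covering it):
  0 | 00--  (sole → essential)
  1 | 0--1,00--
  2 | --10,-01-,0-1-,00--
  3 | -01-,0--1,0-1-,00--
  7 | 0--1,0-1-
  10 | --10,-01-
  11 | -01-  (sole → essential)
  12 | 11-0,110-
  14 | --10,11-0
Essential prime implicants: -01-, 00--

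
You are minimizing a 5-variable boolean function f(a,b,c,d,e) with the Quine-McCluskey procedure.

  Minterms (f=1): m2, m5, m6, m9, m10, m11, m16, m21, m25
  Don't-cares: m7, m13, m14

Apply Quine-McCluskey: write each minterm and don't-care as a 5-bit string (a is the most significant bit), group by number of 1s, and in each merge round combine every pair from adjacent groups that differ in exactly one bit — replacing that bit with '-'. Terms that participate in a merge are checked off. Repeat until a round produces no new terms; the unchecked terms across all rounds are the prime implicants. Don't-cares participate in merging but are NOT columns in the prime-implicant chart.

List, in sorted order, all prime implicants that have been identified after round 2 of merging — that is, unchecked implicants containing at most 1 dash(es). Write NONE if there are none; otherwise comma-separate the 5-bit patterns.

[col 0] 00010*, 00101*, 00110*, 00111*, 01001*, 01010*, 01011*, 01101*, 01110*, 10000, 10101*, 11001*
[col 1] -0101, -1001, 0-010*, 0-101, 0-110*, 00-10*, 001-1, 0011-, 01-01, 01-10*, 010-1, 0101-
[col 2] 0--10
Prime implicants: -0101, -1001, 0--10, 0-101, 001-1, 0011-, 01-01, 010-1, 0101-, 10000

-0101, -1001, 0-101, 001-1, 0011-, 01-01, 010-1, 0101-, 10000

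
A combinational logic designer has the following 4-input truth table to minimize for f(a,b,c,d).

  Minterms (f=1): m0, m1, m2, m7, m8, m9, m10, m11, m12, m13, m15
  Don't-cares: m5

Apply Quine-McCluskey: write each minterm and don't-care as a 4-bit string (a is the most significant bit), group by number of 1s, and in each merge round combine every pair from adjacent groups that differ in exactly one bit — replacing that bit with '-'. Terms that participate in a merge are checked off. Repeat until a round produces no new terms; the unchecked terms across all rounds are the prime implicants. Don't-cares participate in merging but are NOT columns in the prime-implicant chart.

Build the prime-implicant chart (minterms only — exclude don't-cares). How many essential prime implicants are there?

Round 0: 0000✓ 0001✓ 0010✓ 0101✓ 0111✓ 1000✓ 1001✓ 1010✓ 1011✓ 1100✓ 1101✓ 1111✓
Round 1: -000✓ -001✓ -010✓ -101✓ -111✓ 0-01✓ 00-0✓ 000-✓ 01-1✓ 1-00✓ 1-01✓ 1-11✓ 10-0✓ 10-1✓ 100-✓ 101-✓ 11-1✓ 110-✓
Round 2: --01 -0-0 -00- -1-1 1--1 1-0- 10--
PIs = {--01, -0-0, -00-, -1-1, 1--1, 1-0-, 10--}
Coverage chart:
  m0: -0-0,-00-
  m1: --01,-00-
  m2: -0-0 ←essential
  m7: -1-1 ←essential
  m8: -0-0,-00-,1-0-,10--
  m9: --01,-00-,1--1,1-0-,10--
  m10: -0-0,10--
  m11: 1--1,10--
  m12: 1-0- ←essential
  m13: --01,-1-1,1--1,1-0-
  m15: -1-1,1--1
Essential: -0-0, -1-1, 1-0-

3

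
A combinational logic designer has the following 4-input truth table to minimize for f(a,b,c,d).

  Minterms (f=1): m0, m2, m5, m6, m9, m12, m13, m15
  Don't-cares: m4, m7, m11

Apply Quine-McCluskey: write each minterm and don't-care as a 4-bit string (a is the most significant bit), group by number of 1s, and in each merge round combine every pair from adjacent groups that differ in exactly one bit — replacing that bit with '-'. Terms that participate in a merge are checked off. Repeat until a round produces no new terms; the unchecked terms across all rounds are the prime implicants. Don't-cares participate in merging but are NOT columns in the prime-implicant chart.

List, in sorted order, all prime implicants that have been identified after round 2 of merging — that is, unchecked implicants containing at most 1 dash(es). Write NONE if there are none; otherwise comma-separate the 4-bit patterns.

NONE

size-2^0 implicants → 0000(✓)  0010(✓)  0100(✓)  0101(✓)  0110(✓)  0111(✓)  1001(✓)  1011(✓)  1100(✓)  1101(✓)  1111(✓)
size-2^1 implicants → -100(✓)  -101(✓)  -111(✓)  0-00(✓)  0-10(✓)  00-0(✓)  01-0(✓)  01-1(✓)  010-(✓)  011-(✓)  1-01(✓)  1-11(✓)  10-1(✓)  11-1(✓)  110-(✓)
size-2^2 implicants → -1-1  -10-  0--0  01--  1--1
Unchecked terms (primes): -1-1, -10-, 0--0, 01--, 1--1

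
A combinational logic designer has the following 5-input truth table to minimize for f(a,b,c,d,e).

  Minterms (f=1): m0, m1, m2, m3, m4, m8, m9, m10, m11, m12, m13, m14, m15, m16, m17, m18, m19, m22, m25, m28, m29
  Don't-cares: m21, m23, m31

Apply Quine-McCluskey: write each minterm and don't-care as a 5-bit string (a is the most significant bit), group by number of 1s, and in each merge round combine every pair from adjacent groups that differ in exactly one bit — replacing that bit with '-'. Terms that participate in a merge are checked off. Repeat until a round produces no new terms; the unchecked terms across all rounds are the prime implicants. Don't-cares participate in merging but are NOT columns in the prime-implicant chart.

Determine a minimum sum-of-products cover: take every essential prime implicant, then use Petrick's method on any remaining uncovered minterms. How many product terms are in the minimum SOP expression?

6

Round 0: 00000✓ 00001✓ 00010✓ 00011✓ 00100✓ 01000✓ 01001✓ 01010✓ 01011✓ 01100✓ 01101✓ 01110✓ 01111✓ 10000✓ 10001✓ 10010✓ 10011✓ 10101✓ 10110✓ 10111✓ 11001✓ 11100✓ 11101✓ 11111✓
Round 1: -0000✓ -0001✓ -0010✓ -0011✓ -1001✓ -1100✓ -1101✓ -1111✓ 0-000✓ 0-001✓ 0-010✓ 0-011✓ 0-100✓ 00-00✓ 000-0✓ 000-1✓ 0000-✓ 0001-✓ 01-00✓ 01-01✓ 01-10✓ 01-11✓ 010-0✓ 010-1✓ 0100-✓ 0101-✓ 011-0✓ 011-1✓ 0110-✓ 0111-✓ 1-001✓ 1-101✓ 1-111✓ 10-01✓ 10-10✓ 10-11✓ 100-0✓ 100-1✓ 1000-✓ 1001-✓ 101-1✓ 1011-✓ 11-01✓ 111-1✓ 1110-✓
Round 2: --001 -00-0✓ -00-1✓ -000-✓ -001-✓ -1-01 -11-1 -110- 0--00 0-0-0✓ 0-0-1✓ 0-00-✓ 0-01-✓ 000--✓ 01--0✓ 01--1✓ 01-0-✓ 01-1-✓ 010--✓ 011--✓ 1--01 1-1-1 10--1 10-1- 100--✓
Round 3: -00-- 0-0-- 01---
PIs = {--001, -00--, -1-01, -11-1, -110-, 0--00, 0-0--, 01---, 1--01, 1-1-1, 10--1, 10-1-}
Coverage chart:
  m0: -00--,0--00,0-0--
  m1: --001,-00--,0-0--
  m2: -00--,0-0--
  m3: -00--,0-0--
  m4: 0--00 ←essential
  m8: 0--00,0-0--,01---
  m9: --001,-1-01,0-0--,01---
  m10: 0-0--,01---
  m11: 0-0--,01---
  m12: -110-,0--00,01---
  m13: -1-01,-11-1,-110-,01---
  m14: 01--- ←essential
  m15: -11-1,01---
  m16: -00-- ←essential
  m17: --001,-00--,1--01,10--1
  m18: -00--,10-1-
  m19: -00--,10--1,10-1-
  m22: 10-1- ←essential
  m25: --001,-1-01,1--01
  m28: -110- ←essential
  m29: -1-01,-11-1,-110-,1--01,1-1-1
Essential: -00--, -110-, 0--00, 01---, 10-1-
Petrick residual → --001
Min cover (6 terms): c'd'e + b'c' + bcd' + a'd'e' + a'b + ab'd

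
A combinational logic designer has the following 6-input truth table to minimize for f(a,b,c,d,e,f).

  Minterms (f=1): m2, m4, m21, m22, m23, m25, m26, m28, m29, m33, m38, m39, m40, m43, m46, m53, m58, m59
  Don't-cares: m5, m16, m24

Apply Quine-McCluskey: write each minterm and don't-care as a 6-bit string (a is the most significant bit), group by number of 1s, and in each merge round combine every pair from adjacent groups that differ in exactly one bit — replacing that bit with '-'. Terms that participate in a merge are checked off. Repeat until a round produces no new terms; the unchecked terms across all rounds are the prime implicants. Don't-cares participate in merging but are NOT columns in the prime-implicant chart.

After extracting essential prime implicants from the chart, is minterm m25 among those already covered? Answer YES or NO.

Round 0: 000010 000100✓ 000101✓ 010000✓ 010101✓ 010110✓ 010111✓ 011000✓ 011001✓ 011010✓ 011100✓ 011101✓ 100001 100110✓ 100111✓ 101000 101011✓ 101110✓ 110101✓ 111010✓ 111011✓
Round 1: -10101 -11010 0-0101 00010- 01-000 01-101 0101-1 01011- 011-00✓ 011-01✓ 0110-0 01100-✓ 01110-✓ 1-1011 10-110 10011- 11101-
Round 2: 011-0-
PIs = {-10101, -11010, 0-0101, 000010, 00010-, 01-000, 01-101, 0101-1, 01011-, 011-0-, 0110-0, 1-1011, 10-110, 100001, 10011-, 101000, 11101-}
Coverage chart:
  m2: 000010 ←essential
  m4: 00010- ←essential
  m21: -10101,0-0101,01-101,0101-1
  m22: 01011- ←essential
  m23: 0101-1,01011-
  m25: 011-0- ←essential
  m26: -11010,0110-0
  m28: 011-0- ←essential
  m29: 01-101,011-0-
  m33: 100001 ←essential
  m38: 10-110,10011-
  m39: 10011- ←essential
  m40: 101000 ←essential
  m43: 1-1011 ←essential
  m46: 10-110 ←essential
  m53: -10101 ←essential
  m58: -11010,11101-
  m59: 1-1011,11101-
Essential: -10101, 000010, 00010-, 01011-, 011-0-, 1-1011, 10-110, 100001, 10011-, 101000

YES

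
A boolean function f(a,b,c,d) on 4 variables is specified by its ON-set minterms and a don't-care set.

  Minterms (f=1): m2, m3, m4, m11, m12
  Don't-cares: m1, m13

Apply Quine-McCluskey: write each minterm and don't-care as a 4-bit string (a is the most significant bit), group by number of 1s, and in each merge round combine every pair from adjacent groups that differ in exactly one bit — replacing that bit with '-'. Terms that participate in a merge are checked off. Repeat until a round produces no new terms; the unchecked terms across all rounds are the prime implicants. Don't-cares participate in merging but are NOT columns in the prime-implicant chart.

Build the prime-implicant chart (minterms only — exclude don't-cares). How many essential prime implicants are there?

size-2^0 implicants → 0001(✓)  0010(✓)  0011(✓)  0100(✓)  1011(✓)  1100(✓)  1101(✓)
size-2^1 implicants → -011  -100  00-1  001-  110-
Unchecked terms (primes): -011, -100, 00-1, 001-, 110-
Minterm coverage:
  m2 ⊆ 001- [E]
  m3 ⊆ -011,00-1,001-
  m4 ⊆ -100 [E]
  m11 ⊆ -011 [E]
  m12 ⊆ -100,110-
E = {-011, -100, 001-}

3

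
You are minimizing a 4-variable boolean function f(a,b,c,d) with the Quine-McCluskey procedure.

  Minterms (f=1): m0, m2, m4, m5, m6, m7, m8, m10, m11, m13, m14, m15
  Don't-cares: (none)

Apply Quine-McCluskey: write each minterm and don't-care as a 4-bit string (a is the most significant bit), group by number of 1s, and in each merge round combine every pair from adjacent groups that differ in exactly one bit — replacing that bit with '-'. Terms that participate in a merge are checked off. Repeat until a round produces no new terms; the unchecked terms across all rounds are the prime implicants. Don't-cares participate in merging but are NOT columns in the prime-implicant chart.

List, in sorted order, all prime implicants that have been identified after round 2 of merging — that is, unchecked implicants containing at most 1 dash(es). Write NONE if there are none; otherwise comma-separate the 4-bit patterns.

Round 0: 0000✓ 0010✓ 0100✓ 0101✓ 0110✓ 0111✓ 1000✓ 1010✓ 1011✓ 1101✓ 1110✓ 1111✓
Round 1: -000✓ -010✓ -101✓ -110✓ -111✓ 0-00✓ 0-10✓ 00-0✓ 01-0✓ 01-1✓ 010-✓ 011-✓ 1-10✓ 1-11✓ 10-0✓ 101-✓ 11-1✓ 111-✓
Round 2: --10 -0-0 -1-1 -11- 0--0 01-- 1-1-
PIs = {--10, -0-0, -1-1, -11-, 0--0, 01--, 1-1-}

NONE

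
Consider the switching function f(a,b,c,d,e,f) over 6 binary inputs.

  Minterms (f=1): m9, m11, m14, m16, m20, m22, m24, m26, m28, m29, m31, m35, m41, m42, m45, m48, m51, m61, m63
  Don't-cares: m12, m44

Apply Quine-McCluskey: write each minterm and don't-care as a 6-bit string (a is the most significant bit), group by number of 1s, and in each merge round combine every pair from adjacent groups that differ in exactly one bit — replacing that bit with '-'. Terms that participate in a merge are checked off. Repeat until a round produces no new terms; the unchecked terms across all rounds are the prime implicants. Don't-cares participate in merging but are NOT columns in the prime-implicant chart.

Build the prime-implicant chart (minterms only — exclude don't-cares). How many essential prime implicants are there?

8

size-2^0 implicants → 001001(✓)  001011(✓)  001100(✓)  001110(✓)  010000(✓)  010100(✓)  010110(✓)  011000(✓)  011010(✓)  011100(✓)  011101(✓)  011111(✓)  100011(✓)  101001(✓)  101010  101100(✓)  101101(✓)  110000(✓)  110011(✓)  111101(✓)  111111(✓)
size-2^1 implicants → -01001  -01100  -10000  -11101(✓)  -11111(✓)  0-1100  0010-1  0011-0  01-000(✓)  01-100(✓)  010-00(✓)  0101-0  011-00(✓)  0110-0  0111-1(✓)  01110-  1-0011  1-1101  101-01  10110-  1111-1(✓)
size-2^2 implicants → -111-1  01--00
Unchecked terms (primes): -01001, -01100, -10000, -111-1, 0-1100, 0010-1, 0011-0, 01--00, 0101-0, 0110-0, 01110-, 1-0011, 1-1101, 101-01, 101010, 10110-
Minterm coverage:
  m9 ⊆ -01001,0010-1
  m11 ⊆ 0010-1 [E]
  m14 ⊆ 0011-0 [E]
  m16 ⊆ -10000,01--00
  m20 ⊆ 01--00,0101-0
  m22 ⊆ 0101-0 [E]
  m24 ⊆ 01--00,0110-0
  m26 ⊆ 0110-0 [E]
  m28 ⊆ 0-1100,01--00,01110-
  m29 ⊆ -111-1,01110-
  m31 ⊆ -111-1 [E]
  m35 ⊆ 1-0011 [E]
  m41 ⊆ -01001,101-01
  m42 ⊆ 101010 [E]
  m45 ⊆ 1-1101,101-01,10110-
  m48 ⊆ -10000 [E]
  m51 ⊆ 1-0011 [E]
  m61 ⊆ -111-1,1-1101
  m63 ⊆ -111-1 [E]
E = {-10000, -111-1, 0010-1, 0011-0, 0101-0, 0110-0, 1-0011, 101010}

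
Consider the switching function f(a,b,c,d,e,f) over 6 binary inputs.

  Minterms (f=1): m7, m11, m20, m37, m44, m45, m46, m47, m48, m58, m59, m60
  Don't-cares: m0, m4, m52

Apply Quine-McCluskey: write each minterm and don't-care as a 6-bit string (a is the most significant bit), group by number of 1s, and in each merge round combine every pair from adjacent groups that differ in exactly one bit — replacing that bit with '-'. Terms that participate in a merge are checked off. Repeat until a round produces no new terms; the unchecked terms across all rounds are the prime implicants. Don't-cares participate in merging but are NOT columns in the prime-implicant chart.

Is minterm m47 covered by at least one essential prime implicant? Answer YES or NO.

size-2^0 implicants → 000000(✓)  000100(✓)  000111  001011  010100(✓)  100101(✓)  101100(✓)  101101(✓)  101110(✓)  101111(✓)  110000(✓)  110100(✓)  111010(✓)  111011(✓)  111100(✓)
size-2^1 implicants → -10100  0-0100  000-00  1-1100  10-101  1011-0(✓)  1011-1(✓)  10110-(✓)  10111-(✓)  11-100  110-00  11101-
size-2^2 implicants → 1011--
Unchecked terms (primes): -10100, 0-0100, 000-00, 000111, 001011, 1-1100, 10-101, 1011--, 11-100, 110-00, 11101-
Minterm coverage:
  m7 ⊆ 000111 [E]
  m11 ⊆ 001011 [E]
  m20 ⊆ -10100,0-0100
  m37 ⊆ 10-101 [E]
  m44 ⊆ 1-1100,1011--
  m45 ⊆ 10-101,1011--
  m46 ⊆ 1011-- [E]
  m47 ⊆ 1011-- [E]
  m48 ⊆ 110-00 [E]
  m58 ⊆ 11101- [E]
  m59 ⊆ 11101- [E]
  m60 ⊆ 1-1100,11-100
E = {000111, 001011, 10-101, 1011--, 110-00, 11101-}

YES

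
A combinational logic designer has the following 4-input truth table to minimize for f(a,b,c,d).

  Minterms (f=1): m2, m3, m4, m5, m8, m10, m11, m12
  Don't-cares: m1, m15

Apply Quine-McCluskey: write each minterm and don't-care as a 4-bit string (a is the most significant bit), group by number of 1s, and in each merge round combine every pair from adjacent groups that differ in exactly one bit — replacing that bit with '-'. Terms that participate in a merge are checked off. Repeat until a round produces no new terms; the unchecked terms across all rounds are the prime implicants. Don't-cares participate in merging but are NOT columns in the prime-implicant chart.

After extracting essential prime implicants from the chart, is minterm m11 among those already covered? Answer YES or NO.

YES

Round 0: 0001✓ 0010✓ 0011✓ 0100✓ 0101✓ 1000✓ 1010✓ 1011✓ 1100✓ 1111✓
Round 1: -010✓ -011✓ -100 0-01 00-1 001-✓ 010- 1-00 1-11 10-0 101-✓
Round 2: -01-
PIs = {-01-, -100, 0-01, 00-1, 010-, 1-00, 1-11, 10-0}
Coverage chart:
  m2: -01- ←essential
  m3: -01-,00-1
  m4: -100,010-
  m5: 0-01,010-
  m8: 1-00,10-0
  m10: -01-,10-0
  m11: -01-,1-11
  m12: -100,1-00
Essential: -01-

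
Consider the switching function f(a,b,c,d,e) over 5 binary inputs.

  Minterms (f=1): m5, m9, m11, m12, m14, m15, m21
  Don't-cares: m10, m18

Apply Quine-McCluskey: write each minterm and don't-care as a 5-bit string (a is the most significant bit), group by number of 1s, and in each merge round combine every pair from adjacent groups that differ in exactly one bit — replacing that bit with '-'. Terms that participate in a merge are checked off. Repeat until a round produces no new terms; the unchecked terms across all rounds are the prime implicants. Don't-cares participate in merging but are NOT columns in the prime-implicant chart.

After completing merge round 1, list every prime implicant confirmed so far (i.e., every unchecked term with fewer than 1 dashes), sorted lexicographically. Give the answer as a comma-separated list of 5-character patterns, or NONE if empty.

[col 0] 00101*, 01001*, 01010*, 01011*, 01100*, 01110*, 01111*, 10010, 10101*
[col 1] -0101, 01-10*, 01-11*, 010-1, 0101-*, 011-0, 0111-*
[col 2] 01-1-
Prime implicants: -0101, 01-1-, 010-1, 011-0, 10010

10010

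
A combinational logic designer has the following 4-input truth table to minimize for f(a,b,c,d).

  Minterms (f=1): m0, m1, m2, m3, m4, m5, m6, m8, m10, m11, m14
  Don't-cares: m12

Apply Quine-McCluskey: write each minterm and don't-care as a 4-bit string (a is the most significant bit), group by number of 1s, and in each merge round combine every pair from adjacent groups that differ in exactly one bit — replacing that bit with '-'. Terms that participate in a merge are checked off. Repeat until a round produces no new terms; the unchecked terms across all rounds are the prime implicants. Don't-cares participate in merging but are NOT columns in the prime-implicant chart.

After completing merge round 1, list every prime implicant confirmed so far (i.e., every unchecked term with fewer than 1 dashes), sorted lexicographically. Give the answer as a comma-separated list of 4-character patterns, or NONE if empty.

size-2^0 implicants → 0000(✓)  0001(✓)  0010(✓)  0011(✓)  0100(✓)  0101(✓)  0110(✓)  1000(✓)  1010(✓)  1011(✓)  1100(✓)  1110(✓)
size-2^1 implicants → -000(✓)  -010(✓)  -011(✓)  -100(✓)  -110(✓)  0-00(✓)  0-01(✓)  0-10(✓)  00-0(✓)  00-1(✓)  000-(✓)  001-(✓)  01-0(✓)  010-(✓)  1-00(✓)  1-10(✓)  10-0(✓)  101-(✓)  11-0(✓)
size-2^2 implicants → --00(✓)  --10(✓)  -0-0(✓)  -01-  -1-0(✓)  0--0(✓)  0-0-  00--  1--0(✓)
size-2^3 implicants → ---0
Unchecked terms (primes): ---0, -01-, 0-0-, 00--

NONE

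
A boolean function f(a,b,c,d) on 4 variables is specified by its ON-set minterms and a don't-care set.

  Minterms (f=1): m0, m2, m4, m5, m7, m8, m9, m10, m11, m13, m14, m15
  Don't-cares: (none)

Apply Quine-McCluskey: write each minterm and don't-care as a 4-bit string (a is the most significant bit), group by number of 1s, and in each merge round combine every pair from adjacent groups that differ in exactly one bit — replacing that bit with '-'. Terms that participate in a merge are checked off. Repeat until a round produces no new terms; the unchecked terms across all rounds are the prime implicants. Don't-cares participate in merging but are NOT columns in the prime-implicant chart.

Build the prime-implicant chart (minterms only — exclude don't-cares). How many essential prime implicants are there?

3

Round 0: 0000✓ 0010✓ 0100✓ 0101✓ 0111✓ 1000✓ 1001✓ 1010✓ 1011✓ 1101✓ 1110✓ 1111✓
Round 1: -000✓ -010✓ -101✓ -111✓ 0-00 00-0✓ 01-1✓ 010- 1-01✓ 1-10✓ 1-11✓ 10-0✓ 10-1✓ 100-✓ 101-✓ 11-1✓ 111-✓
Round 2: -0-0 -1-1 1--1 1-1- 10--
PIs = {-0-0, -1-1, 0-00, 010-, 1--1, 1-1-, 10--}
Coverage chart:
  m0: -0-0,0-00
  m2: -0-0 ←essential
  m4: 0-00,010-
  m5: -1-1,010-
  m7: -1-1 ←essential
  m8: -0-0,10--
  m9: 1--1,10--
  m10: -0-0,1-1-,10--
  m11: 1--1,1-1-,10--
  m13: -1-1,1--1
  m14: 1-1- ←essential
  m15: -1-1,1--1,1-1-
Essential: -0-0, -1-1, 1-1-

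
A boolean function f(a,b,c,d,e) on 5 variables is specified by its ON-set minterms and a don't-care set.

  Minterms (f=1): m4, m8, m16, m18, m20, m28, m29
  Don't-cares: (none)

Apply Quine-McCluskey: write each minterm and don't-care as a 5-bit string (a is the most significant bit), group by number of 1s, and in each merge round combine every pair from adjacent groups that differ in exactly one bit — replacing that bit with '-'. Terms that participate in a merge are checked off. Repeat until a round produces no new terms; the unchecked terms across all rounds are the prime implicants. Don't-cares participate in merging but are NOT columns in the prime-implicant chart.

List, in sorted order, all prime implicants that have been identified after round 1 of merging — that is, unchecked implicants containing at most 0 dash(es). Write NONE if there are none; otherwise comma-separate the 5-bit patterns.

[col 0] 00100*, 01000, 10000*, 10010*, 10100*, 11100*, 11101*
[col 1] -0100, 1-100, 10-00, 100-0, 1110-
Prime implicants: -0100, 01000, 1-100, 10-00, 100-0, 1110-

01000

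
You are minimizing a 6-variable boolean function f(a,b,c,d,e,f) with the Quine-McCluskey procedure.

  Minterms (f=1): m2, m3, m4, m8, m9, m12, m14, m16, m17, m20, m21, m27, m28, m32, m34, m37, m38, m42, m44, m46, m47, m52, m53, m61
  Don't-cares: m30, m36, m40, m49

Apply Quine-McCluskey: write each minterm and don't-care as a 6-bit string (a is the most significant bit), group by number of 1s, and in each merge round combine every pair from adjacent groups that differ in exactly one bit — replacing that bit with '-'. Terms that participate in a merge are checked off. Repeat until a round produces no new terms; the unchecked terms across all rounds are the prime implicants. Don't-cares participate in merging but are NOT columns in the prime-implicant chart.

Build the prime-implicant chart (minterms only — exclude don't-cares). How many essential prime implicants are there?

[col 0] 000010*, 000011*, 000100*, 001000*, 001001*, 001100*, 001110*, 010000*, 010001*, 010100*, 010101*, 011011, 011100*, 011110*, 100000*, 100010*, 100100*, 100101*, 100110*, 101000*, 101010*, 101100*, 101110*, 101111*, 110001*, 110100*, 110101*, 111101*
[col 1] -00010, -00100*, -01000*, -01100*, -01110*, -10001*, -10100*, -10101*, 0-0100*, 0-1100*, 0-1110*, 00-100*, 00001-, 001-00*, 00100-, 0011-0*, 01-100*, 010-00*, 010-01*, 01000-*, 01010-*, 0111-0*, 1-0100*, 1-0101*, 10-000*, 10-010*, 10-100*, 10-110*, 100-00*, 100-10*, 1000-0*, 1001-0*, 10010-*, 101-00*, 101-10*, 1010-0*, 1011-0*, 10111-, 11-101, 110-01*, 11010-*
[col 2] --0100, -0-100, -01-00, -011-0, -10-01, -1010-, 0--100, 0-11-0, 010-0-, 1-010-, 10--00*, 10--10*, 10-0-0*, 10-1-0*, 100--0*, 101--0*
[col 3] 10---0
Prime implicants: --0100, -0-100, -00010, -01-00, -011-0, -10-01, -1010-, 0--100, 0-11-0, 00001-, 00100-, 010-0-, 011011, 1-010-, 10---0, 10111-, 11-101
PI chart (minterm → PIs covering it):
  2 | -00010,00001-
  3 | 00001-  (sole → essential)
  4 | --0100,-0-100,0--100
  8 | -01-00,00100-
  9 | 00100-  (sole → essential)
  12 | -0-100,-01-00,-011-0,0--100,0-11-0
  14 | -011-0,0-11-0
  16 | 010-0-  (sole → essential)
  17 | -10-01,010-0-
  20 | --0100,-1010-,0--100,010-0-
  21 | -10-01,-1010-,010-0-
  27 | 011011  (sole → essential)
  28 | 0--100,0-11-0
  32 | 10---0  (sole → essential)
  34 | -00010,10---0
  37 | 1-010-  (sole → essential)
  38 | 10---0  (sole → essential)
  42 | 10---0  (sole → essential)
  44 | -0-100,-01-00,-011-0,10---0
  46 | -011-0,10---0,10111-
  47 | 10111-  (sole → essential)
  52 | --0100,-1010-,1-010-
  53 | -10-01,-1010-,1-010-,11-101
  61 | 11-101  (sole → essential)
Essential prime implicants: 00001-, 00100-, 010-0-, 011011, 1-010-, 10---0, 10111-, 11-101

8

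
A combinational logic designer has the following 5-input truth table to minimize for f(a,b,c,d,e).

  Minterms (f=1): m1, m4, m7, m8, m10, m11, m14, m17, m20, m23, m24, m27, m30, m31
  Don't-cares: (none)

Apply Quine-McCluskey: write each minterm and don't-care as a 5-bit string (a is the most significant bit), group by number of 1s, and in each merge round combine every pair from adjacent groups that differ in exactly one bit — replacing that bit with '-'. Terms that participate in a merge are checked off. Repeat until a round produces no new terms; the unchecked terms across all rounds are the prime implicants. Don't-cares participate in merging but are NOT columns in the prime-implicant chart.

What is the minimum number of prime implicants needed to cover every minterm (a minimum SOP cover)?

7

[col 0] 00001*, 00100*, 00111*, 01000*, 01010*, 01011*, 01110*, 10001*, 10100*, 10111*, 11000*, 11011*, 11110*, 11111*
[col 1] -0001, -0100, -0111, -1000, -1011, -1110, 01-10, 010-0, 0101-, 1-111, 11-11, 1111-
Prime implicants: -0001, -0100, -0111, -1000, -1011, -1110, 01-10, 010-0, 0101-, 1-111, 11-11, 1111-
PI chart (minterm → PIs covering it):
  1 | -0001  (sole → essential)
  4 | -0100  (sole → essential)
  7 | -0111  (sole → essential)
  8 | -1000,010-0
  10 | 01-10,010-0,0101-
  11 | -1011,0101-
  14 | -1110,01-10
  17 | -0001  (sole → essential)
  20 | -0100  (sole → essential)
  23 | -0111,1-111
  24 | -1000  (sole → essential)
  27 | -1011,11-11
  30 | -1110,1111-
  31 | 1-111,11-11,1111-
Essential prime implicants: -0001, -0100, -0111, -1000
Petrick residual → -1011, 01-10, 1111-
Minimum SOP uses 7 PIs: b'c'd'e + b'cd'e' + b'cde + bc'd'e' + bc'de + a'bde' + abcd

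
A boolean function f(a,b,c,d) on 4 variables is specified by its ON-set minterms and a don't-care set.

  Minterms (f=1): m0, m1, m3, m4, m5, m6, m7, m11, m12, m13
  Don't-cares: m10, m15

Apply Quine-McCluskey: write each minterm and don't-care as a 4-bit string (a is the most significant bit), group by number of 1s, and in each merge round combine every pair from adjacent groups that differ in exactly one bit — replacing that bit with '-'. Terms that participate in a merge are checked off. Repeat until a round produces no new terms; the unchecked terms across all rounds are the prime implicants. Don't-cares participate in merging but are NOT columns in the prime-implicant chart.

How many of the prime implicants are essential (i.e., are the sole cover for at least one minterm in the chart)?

Round 0: 0000✓ 0001✓ 0011✓ 0100✓ 0101✓ 0110✓ 0111✓ 1010✓ 1011✓ 1100✓ 1101✓ 1111✓
Round 1: -011✓ -100✓ -101✓ -111✓ 0-00✓ 0-01✓ 0-11✓ 00-1✓ 000-✓ 01-0✓ 01-1✓ 010-✓ 011-✓ 1-11✓ 101- 11-1✓ 110-✓
Round 2: --11 -1-1 -10- 0--1 0-0- 01--
PIs = {--11, -1-1, -10-, 0--1, 0-0-, 01--, 101-}
Coverage chart:
  m0: 0-0- ←essential
  m1: 0--1,0-0-
  m3: --11,0--1
  m4: -10-,0-0-,01--
  m5: -1-1,-10-,0--1,0-0-,01--
  m6: 01-- ←essential
  m7: --11,-1-1,0--1,01--
  m11: --11,101-
  m12: -10- ←essential
  m13: -1-1,-10-
Essential: -10-, 0-0-, 01--

3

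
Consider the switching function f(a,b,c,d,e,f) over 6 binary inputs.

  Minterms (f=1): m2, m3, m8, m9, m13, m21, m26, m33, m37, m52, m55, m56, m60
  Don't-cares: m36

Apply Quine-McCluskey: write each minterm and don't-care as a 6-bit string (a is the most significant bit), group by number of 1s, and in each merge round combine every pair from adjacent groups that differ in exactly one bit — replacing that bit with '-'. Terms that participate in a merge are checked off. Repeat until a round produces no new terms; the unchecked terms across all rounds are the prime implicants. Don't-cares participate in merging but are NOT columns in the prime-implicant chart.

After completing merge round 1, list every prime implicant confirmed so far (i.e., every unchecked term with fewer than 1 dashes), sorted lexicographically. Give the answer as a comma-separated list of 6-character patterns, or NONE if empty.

Round 0: 000010✓ 000011✓ 001000✓ 001001✓ 001101✓ 010101 011010 100001✓ 100100✓ 100101✓ 110100✓ 110111 111000✓ 111100✓
Round 1: 00001- 001-01 00100- 1-0100 100-01 10010- 11-100 111-00
PIs = {00001-, 001-01, 00100-, 010101, 011010, 1-0100, 100-01, 10010-, 11-100, 110111, 111-00}

010101, 011010, 110111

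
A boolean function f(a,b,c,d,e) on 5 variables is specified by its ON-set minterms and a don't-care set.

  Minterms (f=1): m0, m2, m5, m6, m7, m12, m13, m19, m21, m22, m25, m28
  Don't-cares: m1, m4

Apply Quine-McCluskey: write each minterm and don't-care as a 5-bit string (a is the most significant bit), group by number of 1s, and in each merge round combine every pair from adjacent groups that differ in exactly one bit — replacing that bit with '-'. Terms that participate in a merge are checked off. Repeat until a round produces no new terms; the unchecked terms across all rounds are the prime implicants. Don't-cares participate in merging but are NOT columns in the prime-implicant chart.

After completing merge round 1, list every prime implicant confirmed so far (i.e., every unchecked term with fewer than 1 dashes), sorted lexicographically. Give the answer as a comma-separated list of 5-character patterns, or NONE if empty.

10011, 11001

[col 0] 00000*, 00001*, 00010*, 00100*, 00101*, 00110*, 00111*, 01100*, 01101*, 10011, 10101*, 10110*, 11001, 11100*
[col 1] -0101, -0110, -1100, 0-100*, 0-101*, 00-00*, 00-01*, 00-10*, 000-0*, 0000-*, 001-0*, 001-1*, 0010-*, 0011-*, 0110-*
[col 2] 0-10-, 00--0, 00-0-, 001--
Prime implicants: -0101, -0110, -1100, 0-10-, 00--0, 00-0-, 001--, 10011, 11001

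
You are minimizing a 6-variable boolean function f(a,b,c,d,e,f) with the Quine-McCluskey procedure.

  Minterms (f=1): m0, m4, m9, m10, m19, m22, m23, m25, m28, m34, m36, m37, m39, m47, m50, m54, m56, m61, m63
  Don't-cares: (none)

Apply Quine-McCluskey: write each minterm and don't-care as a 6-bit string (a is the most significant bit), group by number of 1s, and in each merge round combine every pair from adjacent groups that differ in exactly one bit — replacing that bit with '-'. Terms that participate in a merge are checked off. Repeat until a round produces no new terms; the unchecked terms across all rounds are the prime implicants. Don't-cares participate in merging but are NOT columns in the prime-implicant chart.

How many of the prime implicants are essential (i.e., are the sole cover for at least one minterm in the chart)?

8

Round 0: 000000✓ 000100✓ 001001✓ 001010 010011✓ 010110✓ 010111✓ 011001✓ 011100 100010✓ 100100✓ 100101✓ 100111✓ 101111✓ 110010✓ 110110✓ 111000 111101✓ 111111✓
Round 1: -00100 -10110 0-1001 000-00 010-11 01011- 1-0010 1-1111 10-111 1001-1 10010- 110-10 1111-1
PIs = {-00100, -10110, 0-1001, 000-00, 001010, 010-11, 01011-, 011100, 1-0010, 1-1111, 10-111, 1001-1, 10010-, 110-10, 111000, 1111-1}
Coverage chart:
  m0: 000-00 ←essential
  m4: -00100,000-00
  m9: 0-1001 ←essential
  m10: 001010 ←essential
  m19: 010-11 ←essential
  m22: -10110,01011-
  m23: 010-11,01011-
  m25: 0-1001 ←essential
  m28: 011100 ←essential
  m34: 1-0010 ←essential
  m36: -00100,10010-
  m37: 1001-1,10010-
  m39: 10-111,1001-1
  m47: 1-1111,10-111
  m50: 1-0010,110-10
  m54: -10110,110-10
  m56: 111000 ←essential
  m61: 1111-1 ←essential
  m63: 1-1111,1111-1
Essential: 0-1001, 000-00, 001010, 010-11, 011100, 1-0010, 111000, 1111-1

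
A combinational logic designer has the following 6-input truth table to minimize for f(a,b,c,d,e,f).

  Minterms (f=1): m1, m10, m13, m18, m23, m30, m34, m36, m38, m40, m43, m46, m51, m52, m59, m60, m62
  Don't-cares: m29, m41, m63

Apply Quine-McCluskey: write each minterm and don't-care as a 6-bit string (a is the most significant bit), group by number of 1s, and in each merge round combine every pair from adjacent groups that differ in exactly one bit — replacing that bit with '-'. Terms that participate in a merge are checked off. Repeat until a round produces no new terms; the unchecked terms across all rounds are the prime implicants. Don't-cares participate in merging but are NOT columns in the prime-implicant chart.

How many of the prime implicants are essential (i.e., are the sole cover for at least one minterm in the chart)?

size-2^0 implicants → 000001  001010  001101(✓)  010010  010111  011101(✓)  011110(✓)  100010(✓)  100100(✓)  100110(✓)  101000(✓)  101001(✓)  101011(✓)  101110(✓)  110011(✓)  110100(✓)  111011(✓)  111100(✓)  111110(✓)  111111(✓)
size-2^1 implicants → -11110  0-1101  1-0100  1-1011  1-1110  10-110  100-10  1001-0  1010-1  10100-  11-011  11-100  111-11  1111-0  11111-
Unchecked terms (primes): -11110, 0-1101, 000001, 001010, 010010, 010111, 1-0100, 1-1011, 1-1110, 10-110, 100-10, 1001-0, 1010-1, 10100-, 11-011, 11-100, 111-11, 1111-0, 11111-
Minterm coverage:
  m1 ⊆ 000001 [E]
  m10 ⊆ 001010 [E]
  m13 ⊆ 0-1101 [E]
  m18 ⊆ 010010 [E]
  m23 ⊆ 010111 [E]
  m30 ⊆ -11110 [E]
  m34 ⊆ 100-10 [E]
  m36 ⊆ 1-0100,1001-0
  m38 ⊆ 10-110,100-10,1001-0
  m40 ⊆ 10100- [E]
  m43 ⊆ 1-1011,1010-1
  m46 ⊆ 1-1110,10-110
  m51 ⊆ 11-011 [E]
  m52 ⊆ 1-0100,11-100
  m59 ⊆ 1-1011,11-011,111-11
  m60 ⊆ 11-100,1111-0
  m62 ⊆ -11110,1-1110,1111-0,11111-
E = {-11110, 0-1101, 000001, 001010, 010010, 010111, 100-10, 10100-, 11-011}

9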